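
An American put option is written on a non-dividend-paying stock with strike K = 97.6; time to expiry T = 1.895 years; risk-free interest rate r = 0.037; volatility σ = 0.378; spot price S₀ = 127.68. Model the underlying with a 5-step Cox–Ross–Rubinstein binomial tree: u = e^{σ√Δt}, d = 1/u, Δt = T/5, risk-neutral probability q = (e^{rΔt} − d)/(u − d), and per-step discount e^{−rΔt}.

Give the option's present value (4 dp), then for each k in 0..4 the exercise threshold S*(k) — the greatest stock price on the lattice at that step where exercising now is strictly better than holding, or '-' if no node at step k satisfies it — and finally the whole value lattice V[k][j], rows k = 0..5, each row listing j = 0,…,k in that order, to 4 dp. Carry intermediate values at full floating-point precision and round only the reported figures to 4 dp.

price = 8.2986
boundary = - - - 63.5231 50.3347
tree:
8.2986
13.7064 2.5011
22.0351 4.8052 0.0000
34.0769 9.2320 0.0000 0.0000
47.2653 17.7369 0.0000 0.0000 0.0000
57.7155 34.0769 0.0000 0.0000 0.0000 0.0000

Δt=0.37900, u=1.26201, d=0.79238, q=0.47215, disc=e^(-rΔt)=0.98607
k=5 terminal: V=max(K-S,0) → 57.7155 34.0769 0.0000 0.0000 0.0000 0.0000
k=4: j=0 S=50.3347 intr=47.2653 cont=45.9062 V=47.2653[EX]; j=1 S=80.1669 intr=17.4331 cont=17.7369 V=17.7369[hold]; j=2 S=127.6800 intr=0.0000 cont=0.0000 V=0.0000[hold]; j=3 S=203.3530 intr=0.0000 cont=0.0000 V=0.0000[hold]; j=4 S=323.8755 intr=0.0000 cont=0.0000 V=0.0000[hold]  S*(4)=50.3347
k=3: j=0 S=63.5231 intr=34.0769 cont=32.8593 V=34.0769[EX]; j=1 S=101.1717 intr=0.0000 cont=9.2320 V=9.2320[hold]; j=2 S=161.1338 intr=0.0000 cont=0.0000 V=0.0000[hold]; j=3 S=256.6341 intr=0.0000 cont=0.0000 V=0.0000[hold]  S*(3)=63.5231
k=2: j=0 S=80.1669 intr=17.4331 cont=22.0351 V=22.0351[hold]; j=1 S=127.6800 intr=0.0000 cont=4.8052 V=4.8052[hold]; j=2 S=203.3530 intr=0.0000 cont=0.0000 V=0.0000[hold]  S*(2)=-
k=1: j=0 S=101.1717 intr=0.0000 cont=13.7064 V=13.7064[hold]; j=1 S=161.1338 intr=0.0000 cont=2.5011 V=2.5011[hold]  S*(1)=-
k=0: j=0 S=127.6800 intr=0.0000 cont=8.2986 V=8.2986[hold]  S*(0)=-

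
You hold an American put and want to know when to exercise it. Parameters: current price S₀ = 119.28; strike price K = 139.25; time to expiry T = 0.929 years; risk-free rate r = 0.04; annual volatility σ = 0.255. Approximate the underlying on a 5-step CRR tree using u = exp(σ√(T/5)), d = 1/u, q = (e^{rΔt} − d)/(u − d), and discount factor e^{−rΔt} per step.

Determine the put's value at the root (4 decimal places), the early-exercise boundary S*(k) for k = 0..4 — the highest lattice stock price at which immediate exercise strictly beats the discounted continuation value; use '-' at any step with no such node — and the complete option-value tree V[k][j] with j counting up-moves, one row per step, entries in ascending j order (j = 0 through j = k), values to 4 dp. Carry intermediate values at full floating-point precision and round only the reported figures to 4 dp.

price = 22.7558
boundary = - 106.8640 95.7404 106.8640 119.2800
tree:
22.7558
32.3860 13.7047
43.5096 21.5415 6.2682
53.4753 32.3860 11.2890 1.4670
62.4037 43.5096 19.9700 2.9942 0.0000
70.4027 53.4753 32.3860 6.1115 0.0000 0.0000

params: Δt=0.18580 u=1.11618 d=0.89591 q=0.50641 e^(-rΔt)=0.99260
t_5 payoffs: 70.4027 53.4753 32.3860 6.1115 0.0000 0.0000
t_4: node(4,0) S=76.8463 payoff=62.4037 vs cont=61.3726 → 62.4037 [stop]  node(4,1) S=95.7404 payoff=43.5096 vs cont=42.4785 → 43.5096 [stop]  node(4,2) S=119.2800 payoff=19.9700 vs cont=18.9389 → 19.9700 [stop]  node(4,3) S=148.6072 payoff=0.0000 vs cont=2.9942 → 2.9942 [wait]  node(4,4) S=185.1451 payoff=0.0000 vs cont=0.0000 → 0.0000 [wait]  ⇒ S*(4)=119.2800
t_3: node(3,0) S=85.7747 payoff=53.4753 vs cont=52.4442 → 53.4753 [stop]  node(3,1) S=106.8640 payoff=32.3860 vs cont=31.3549 → 32.3860 [stop]  node(3,2) S=133.1385 payoff=6.1115 vs cont=11.2890 → 11.2890 [wait]  node(3,3) S=165.8731 payoff=0.0000 vs cont=1.4670 → 1.4670 [wait]  ⇒ S*(3)=106.8640
t_2: node(2,0) S=95.7404 payoff=43.5096 vs cont=42.4785 → 43.5096 [stop]  node(2,1) S=119.2800 payoff=19.9700 vs cont=21.5415 → 21.5415 [wait]  node(2,2) S=148.6072 payoff=0.0000 vs cont=6.2682 → 6.2682 [wait]  ⇒ S*(2)=95.7404
t_1: node(1,0) S=106.8640 payoff=32.3860 vs cont=32.1448 → 32.3860 [stop]  node(1,1) S=133.1385 payoff=6.1115 vs cont=13.7047 → 13.7047 [wait]  ⇒ S*(1)=106.8640
t_0: node(0,0) S=119.2800 payoff=19.9700 vs cont=22.7558 → 22.7558 [wait]  ⇒ S*(0)=-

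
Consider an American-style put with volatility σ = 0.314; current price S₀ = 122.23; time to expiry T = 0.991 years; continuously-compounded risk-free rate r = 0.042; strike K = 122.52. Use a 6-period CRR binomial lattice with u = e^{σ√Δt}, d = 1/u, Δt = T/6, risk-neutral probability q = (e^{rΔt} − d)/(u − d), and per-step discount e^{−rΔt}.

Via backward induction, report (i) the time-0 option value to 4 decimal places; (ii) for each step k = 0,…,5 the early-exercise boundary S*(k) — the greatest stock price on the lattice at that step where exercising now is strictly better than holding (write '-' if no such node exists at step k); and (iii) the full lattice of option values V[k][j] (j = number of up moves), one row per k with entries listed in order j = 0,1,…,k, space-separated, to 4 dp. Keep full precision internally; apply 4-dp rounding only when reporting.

Δt=0.16517, u=1.13611, d=0.88020, q=0.49534, disc=e^(-rΔt)=0.99309
k=6 terminal: V=max(K-S,0) → 65.6804 49.1542 27.8231 0.2900 0.0000 0.0000 0.0000
k=5: j=0 S=64.5762 intr=57.9438 cont=57.0968 V=57.9438[EX]; j=1 S=83.3517 intr=39.1683 cont=38.3213 V=39.1683[EX]; j=2 S=107.5862 intr=14.9338 cont=14.0868 V=14.9338[EX]; j=3 S=138.8670 intr=0.0000 cont=0.1453 V=0.1453[hold]; j=4 S=179.2426 intr=0.0000 cont=0.0000 V=0.0000[hold]; j=5 S=231.3574 intr=0.0000 cont=0.0000 V=0.0000[hold]  S*(5)=107.5862
k=4: j=0 S=73.3658 intr=49.1542 cont=48.3073 V=49.1542[EX]; j=1 S=94.6969 intr=27.8231 cont=26.9762 V=27.8231[EX]; j=2 S=122.2300 intr=0.2900 cont=7.5559 V=7.5559[hold]; j=3 S=157.7684 intr=0.0000 cont=0.0728 V=0.0728[hold]; j=4 S=203.6396 intr=0.0000 cont=0.0000 V=0.0000[hold]  S*(4)=94.6969
k=3: j=0 S=83.3517 intr=39.1683 cont=38.3213 V=39.1683[EX]; j=1 S=107.5862 intr=14.9338 cont=17.6610 V=17.6610[hold]; j=2 S=138.8670 intr=0.0000 cont=3.8226 V=3.8226[hold]; j=3 S=179.2426 intr=0.0000 cont=0.0365 V=0.0365[hold]  S*(3)=83.3517
k=2: j=0 S=94.6969 intr=27.8231 cont=28.3177 V=28.3177[hold]; j=1 S=122.2300 intr=0.2900 cont=10.7316 V=10.7316[hold]; j=2 S=157.7684 intr=0.0000 cont=1.9337 V=1.9337[hold]  S*(2)=-
k=1: j=0 S=107.5862 intr=14.9338 cont=19.4710 V=19.4710[hold]; j=1 S=138.8670 intr=0.0000 cont=6.3296 V=6.3296[hold]  S*(1)=-
k=0: j=0 S=122.2300 intr=0.2900 cont=12.8719 V=12.8719[hold]  S*(0)=-

price = 12.8719
boundary = - - - 83.3517 94.6969 107.5862
tree:
12.8719
19.4710 6.3296
28.3177 10.7316 1.9337
39.1683 17.6610 3.8226 0.0365
49.1542 27.8231 7.5559 0.0728 0.0000
57.9438 39.1683 14.9338 0.1453 0.0000 0.0000
65.6804 49.1542 27.8231 0.2900 0.0000 0.0000 0.0000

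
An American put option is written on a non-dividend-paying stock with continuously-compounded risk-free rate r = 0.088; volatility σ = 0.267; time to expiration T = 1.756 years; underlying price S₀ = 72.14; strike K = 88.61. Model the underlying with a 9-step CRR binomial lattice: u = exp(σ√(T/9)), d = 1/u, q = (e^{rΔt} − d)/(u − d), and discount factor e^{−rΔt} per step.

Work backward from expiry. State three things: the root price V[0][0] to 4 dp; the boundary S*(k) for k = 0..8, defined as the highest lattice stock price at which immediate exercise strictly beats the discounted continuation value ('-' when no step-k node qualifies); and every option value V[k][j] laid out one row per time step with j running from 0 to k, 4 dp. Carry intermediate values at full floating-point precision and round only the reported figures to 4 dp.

price = 16.8211
boundary = - 64.1145 56.9819 64.1145 72.1400 64.1145 72.1400 64.1145 72.1400
tree:
16.8211
24.4955 10.9186
31.6281 16.6065 6.4947
37.9673 24.4955 10.5172 3.3270
43.6012 31.6281 16.4700 5.8583 1.3093
48.6083 37.9673 24.4955 10.0111 2.5611 0.3009
53.0585 43.6012 31.6281 16.4700 4.9115 0.6709 0.0000
57.0135 48.6083 37.9673 24.4955 9.1691 1.4961 0.0000 0.0000
60.5286 53.0585 43.6012 31.6281 16.4700 3.3363 0.0000 0.0000 0.0000
63.6526 57.0135 48.6083 37.9673 24.4955 7.4400 0.0000 0.0000 0.0000 0.0000

Δt=0.19511, u=1.12517, d=0.88875, q=0.54380, disc=e^(-rΔt)=0.98298
k=9 terminal: V=max(K-S,0) → 63.6526 57.0135 48.6083 37.9673 24.4955 7.4400 0.0000 0.0000 0.0000 0.0000
k=8: j=0 S=28.0814 intr=60.5286 cont=59.0202 V=60.5286[EX]; j=1 S=35.5515 intr=53.0585 cont=51.5500 V=53.0585[EX]; j=2 S=45.0088 intr=43.6012 cont=42.0928 V=43.6012[EX]; j=3 S=56.9819 intr=31.6281 cont=30.1197 V=31.6281[EX]; j=4 S=72.1400 intr=16.4700 cont=14.9616 V=16.4700[EX]; j=5 S=91.3304 intr=0.0000 cont=3.3363 V=3.3363[hold]; j=6 S=115.6258 intr=0.0000 cont=0.0000 V=0.0000[hold]; j=7 S=146.3841 intr=0.0000 cont=0.0000 V=0.0000[hold]; j=8 S=185.3247 intr=0.0000 cont=0.0000 V=0.0000[hold]  S*(8)=72.1400
k=7: j=0 S=31.5965 intr=57.0135 cont=55.5051 V=57.0135[EX]; j=1 S=40.0017 intr=48.6083 cont=47.0999 V=48.6083[EX]; j=2 S=50.6427 intr=37.9673 cont=36.4588 V=37.9673[EX]; j=3 S=64.1145 intr=24.4955 cont=22.9870 V=24.4955[EX]; j=4 S=81.1700 intr=7.4400 cont=9.1691 V=9.1691[hold]; j=5 S=102.7626 intr=0.0000 cont=1.4961 V=1.4961[hold]; j=6 S=130.0991 intr=0.0000 cont=0.0000 V=0.0000[hold]; j=7 S=164.7076 intr=0.0000 cont=0.0000 V=0.0000[hold]  S*(7)=64.1145
k=6: j=0 S=35.5515 intr=53.0585 cont=51.5500 V=53.0585[EX]; j=1 S=45.0088 intr=43.6012 cont=42.0928 V=43.6012[EX]; j=2 S=56.9819 intr=31.6281 cont=30.1197 V=31.6281[EX]; j=3 S=72.1400 intr=16.4700 cont=15.8859 V=16.4700[EX]; j=4 S=91.3304 intr=0.0000 cont=4.9115 V=4.9115[hold]; j=5 S=115.6258 intr=0.0000 cont=0.6709 V=0.6709[hold]; j=6 S=146.3841 intr=0.0000 cont=0.0000 V=0.0000[hold]  S*(6)=72.1400
k=5: j=0 S=40.0017 intr=48.6083 cont=47.0999 V=48.6083[EX]; j=1 S=50.6427 intr=37.9673 cont=36.4588 V=37.9673[EX]; j=2 S=64.1145 intr=24.4955 cont=22.9870 V=24.4955[EX]; j=3 S=81.1700 intr=7.4400 cont=10.0111 V=10.0111[hold]; j=4 S=102.7626 intr=0.0000 cont=2.5611 V=2.5611[hold]; j=5 S=130.0991 intr=0.0000 cont=0.3009 V=0.3009[hold]  S*(5)=64.1145
k=4: j=0 S=45.0088 intr=43.6012 cont=42.0928 V=43.6012[EX]; j=1 S=56.9819 intr=31.6281 cont=30.1197 V=31.6281[EX]; j=2 S=72.1400 intr=16.4700 cont=16.3360 V=16.4700[EX]; j=3 S=91.3304 intr=0.0000 cont=5.8583 V=5.8583[hold]; j=4 S=115.6258 intr=0.0000 cont=1.3093 V=1.3093[hold]  S*(4)=72.1400
k=3: j=0 S=50.6427 intr=37.9673 cont=36.4588 V=37.9673[EX]; j=1 S=64.1145 intr=24.4955 cont=22.9870 V=24.4955[EX]; j=2 S=81.1700 intr=7.4400 cont=10.5172 V=10.5172[hold]; j=3 S=102.7626 intr=0.0000 cont=3.3270 V=3.3270[hold]  S*(3)=64.1145
k=2: j=0 S=56.9819 intr=31.6281 cont=30.1197 V=31.6281[EX]; j=1 S=72.1400 intr=16.4700 cont=16.6065 V=16.6065[hold]; j=2 S=91.3304 intr=0.0000 cont=6.4947 V=6.4947[hold]  S*(2)=56.9819
k=1: j=0 S=64.1145 intr=24.4955 cont=23.0600 V=24.4955[EX]; j=1 S=81.1700 intr=7.4400 cont=10.9186 V=10.9186[hold]  S*(1)=64.1145
k=0: j=0 S=72.1400 intr=16.4700 cont=16.8211 V=16.8211[hold]  S*(0)=-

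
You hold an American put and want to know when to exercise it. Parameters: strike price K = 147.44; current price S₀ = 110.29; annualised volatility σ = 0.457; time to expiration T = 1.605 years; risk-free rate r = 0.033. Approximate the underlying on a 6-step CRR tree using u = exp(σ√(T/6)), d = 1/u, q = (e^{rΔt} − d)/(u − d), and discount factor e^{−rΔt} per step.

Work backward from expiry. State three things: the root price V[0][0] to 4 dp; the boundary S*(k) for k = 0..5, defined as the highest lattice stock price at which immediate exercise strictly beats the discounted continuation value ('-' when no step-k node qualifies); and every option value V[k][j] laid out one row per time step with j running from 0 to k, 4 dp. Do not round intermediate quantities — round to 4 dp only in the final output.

price = 48.0638
boundary = - - 68.7440 54.2730 68.7440 87.0734
tree:
48.0638
62.6392 31.8645
78.6960 44.9800 17.0680
93.1670 61.0037 27.0192 5.7043
104.5918 78.6960 41.3914 10.6526 0.0000
113.6116 93.1670 60.3666 19.8933 0.0000 0.0000
120.7326 104.5918 78.6960 37.1500 0.0000 0.0000 0.0000

params: Δt=0.26750 u=1.26663 d=0.78949 q=0.45977 e^(-rΔt)=0.99121
t_6 payoffs: 120.7326 104.5918 78.6960 37.1500 0.0000 0.0000 0.0000
t_5: node(5,0) S=33.8284 payoff=113.6116 vs cont=112.3158 → 113.6116 [stop]  node(5,1) S=54.2730 payoff=93.1670 vs cont=91.8712 → 93.1670 [stop]  node(5,2) S=87.0734 payoff=60.3666 vs cont=59.0708 → 60.3666 [stop]  node(5,3) S=139.6970 payoff=7.7430 vs cont=19.8933 → 19.8933 [wait]  node(5,4) S=224.1241 payoff=0.0000 vs cont=0.0000 → 0.0000 [wait]  node(5,5) S=359.5756 payoff=0.0000 vs cont=0.0000 → 0.0000 [wait]  ⇒ S*(5)=87.0734
t_4: node(4,0) S=42.8482 payoff=104.5918 vs cont=103.2960 → 104.5918 [stop]  node(4,1) S=68.7440 payoff=78.6960 vs cont=77.4002 → 78.6960 [stop]  node(4,2) S=110.2900 payoff=37.1500 vs cont=41.3914 → 41.3914 [wait]  node(4,3) S=176.9448 payoff=0.0000 vs cont=10.6526 → 10.6526 [wait]  node(4,4) S=283.8830 payoff=0.0000 vs cont=0.0000 → 0.0000 [wait]  ⇒ S*(4)=68.7440
t_3: node(3,0) S=54.2730 payoff=93.1670 vs cont=91.8712 → 93.1670 [stop]  node(3,1) S=87.0734 payoff=60.3666 vs cont=61.0037 → 61.0037 [wait]  node(3,2) S=139.6970 payoff=7.7430 vs cont=27.0192 → 27.0192 [wait]  node(3,3) S=224.1241 payoff=0.0000 vs cont=5.7043 → 5.7043 [wait]  ⇒ S*(3)=54.2730
t_2: node(2,0) S=68.7440 payoff=78.6960 vs cont=77.6906 → 78.6960 [stop]  node(2,1) S=110.2900 payoff=37.1500 vs cont=44.9800 → 44.9800 [wait]  node(2,2) S=176.9448 payoff=0.0000 vs cont=17.0680 → 17.0680 [wait]  ⇒ S*(2)=68.7440
t_1: node(1,0) S=87.0734 payoff=60.3666 vs cont=62.6392 → 62.6392 [wait]  node(1,1) S=139.6970 payoff=7.7430 vs cont=31.8645 → 31.8645 [wait]  ⇒ S*(1)=-
t_0: node(0,0) S=110.2900 payoff=37.1500 vs cont=48.0638 → 48.0638 [wait]  ⇒ S*(0)=-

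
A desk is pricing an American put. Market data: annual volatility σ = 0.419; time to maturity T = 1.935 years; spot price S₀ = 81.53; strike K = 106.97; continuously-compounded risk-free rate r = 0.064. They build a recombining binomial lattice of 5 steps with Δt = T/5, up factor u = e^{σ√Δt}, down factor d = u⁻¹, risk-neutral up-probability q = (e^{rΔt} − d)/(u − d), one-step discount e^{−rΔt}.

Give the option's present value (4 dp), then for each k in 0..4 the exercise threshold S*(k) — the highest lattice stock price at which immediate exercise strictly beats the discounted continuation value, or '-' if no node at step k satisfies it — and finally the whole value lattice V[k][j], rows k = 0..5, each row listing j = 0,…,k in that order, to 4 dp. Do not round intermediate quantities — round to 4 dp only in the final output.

params: Δt=0.38700 u=1.29778 d=0.77055 q=0.48277 e^(-rΔt)=0.97554
t_5 payoffs: 84.8234 69.6698 44.1475 1.1618 0.0000 0.0000
t_4: node(4,0) S=28.7415 payoff=78.2285 vs cont=75.6116 → 78.2285 [stop]  node(4,1) S=48.4076 payoff=58.5624 vs cont=55.9455 → 58.5624 [stop]  node(4,2) S=81.5300 payoff=25.4400 vs cont=22.8231 → 25.4400 [stop]  node(4,3) S=137.3160 payoff=0.0000 vs cont=0.5862 → 0.5862 [wait]  node(4,4) S=231.2731 payoff=0.0000 vs cont=0.0000 → 0.0000 [wait]  ⇒ S*(4)=81.5300
t_3: node(3,0) S=37.3002 payoff=69.6698 vs cont=67.0529 → 69.6698 [stop]  node(3,1) S=62.8225 payoff=44.1475 vs cont=41.5306 → 44.1475 [stop]  node(3,2) S=105.8082 payoff=1.1618 vs cont=13.1126 → 13.1126 [wait]  node(3,3) S=178.2064 payoff=0.0000 vs cont=0.2958 → 0.2958 [wait]  ⇒ S*(3)=62.8225
t_2: node(2,0) S=48.4076 payoff=58.5624 vs cont=55.9455 → 58.5624 [stop]  node(2,1) S=81.5300 payoff=25.4400 vs cont=28.4514 → 28.4514 [wait]  node(2,2) S=137.3160 payoff=0.0000 vs cont=6.7557 → 6.7557 [wait]  ⇒ S*(2)=48.4076
t_1: node(1,0) S=62.8225 payoff=44.1475 vs cont=42.9488 → 44.1475 [stop]  node(1,1) S=105.8082 payoff=1.1618 vs cont=17.5377 → 17.5377 [wait]  ⇒ S*(1)=62.8225
t_0: node(0,0) S=81.5300 payoff=25.4400 vs cont=30.5354 → 30.5354 [wait]  ⇒ S*(0)=-

price = 30.5354
boundary = - 62.8225 48.4076 62.8225 81.5300
tree:
30.5354
44.1475 17.5377
58.5624 28.4514 6.7557
69.6698 44.1475 13.1126 0.2958
78.2285 58.5624 25.4400 0.5862 0.0000
84.8234 69.6698 44.1475 1.1618 0.0000 0.0000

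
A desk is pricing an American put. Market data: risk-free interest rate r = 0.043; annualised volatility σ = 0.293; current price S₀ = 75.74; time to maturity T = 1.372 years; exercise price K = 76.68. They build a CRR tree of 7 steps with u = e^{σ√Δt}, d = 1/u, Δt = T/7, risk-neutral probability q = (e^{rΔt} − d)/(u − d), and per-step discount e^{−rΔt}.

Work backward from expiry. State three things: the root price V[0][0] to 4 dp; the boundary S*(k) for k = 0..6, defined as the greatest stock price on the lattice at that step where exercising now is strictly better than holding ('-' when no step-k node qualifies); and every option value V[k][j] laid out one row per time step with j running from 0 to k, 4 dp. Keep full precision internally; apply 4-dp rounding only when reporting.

Δt=0.19600, u=1.13851, d=0.87834, q=0.50015, disc=e^(-rΔt)=0.99161
k=7 terminal: V=max(K-S,0) → 46.1323 37.0842 25.3561 10.1542 0.0000 0.0000 0.0000 0.0000
k=6: j=0 S=34.7788 intr=41.9012 cont=41.2577 V=41.9012[EX]; j=1 S=45.0801 intr=31.5999 cont=30.9564 V=31.5999[EX]; j=2 S=58.4326 intr=18.2474 cont=17.6039 V=18.2474[EX]; j=3 S=75.7400 intr=0.9400 cont=5.0330 V=5.0330[hold]; j=4 S=98.1738 intr=0.0000 cont=0.0000 V=0.0000[hold]; j=5 S=127.2525 intr=0.0000 cont=0.0000 V=0.0000[hold]; j=6 S=164.9440 intr=0.0000 cont=0.0000 V=0.0000[hold]  S*(6)=58.4326
k=5: j=0 S=39.5958 intr=37.0842 cont=36.4406 V=37.0842[EX]; j=1 S=51.3239 intr=25.3561 cont=24.7126 V=25.3561[EX]; j=2 S=66.5258 intr=10.1542 cont=11.5406 V=11.5406[hold]; j=3 S=86.2304 intr=0.0000 cont=2.4946 V=2.4946[hold]; j=4 S=111.7715 intr=0.0000 cont=0.0000 V=0.0000[hold]; j=5 S=144.8776 intr=0.0000 cont=0.0000 V=0.0000[hold]  S*(5)=51.3239
k=4: j=0 S=45.0801 intr=31.5999 cont=30.9564 V=31.5999[EX]; j=1 S=58.4326 intr=18.2474 cont=18.2915 V=18.2915[hold]; j=2 S=75.7400 intr=0.9400 cont=6.9574 V=6.9574[hold]; j=3 S=98.1738 intr=0.0000 cont=1.2365 V=1.2365[hold]; j=4 S=127.2525 intr=0.0000 cont=0.0000 V=0.0000[hold]  S*(4)=45.0801
k=3: j=0 S=51.3239 intr=25.3561 cont=24.7344 V=25.3561[EX]; j=1 S=66.5258 intr=10.1542 cont=12.5168 V=12.5168[hold]; j=2 S=86.2304 intr=0.0000 cont=4.0617 V=4.0617[hold]; j=3 S=111.7715 intr=0.0000 cont=0.6129 V=0.6129[hold]  S*(3)=51.3239
k=2: j=0 S=58.4326 intr=18.2474 cont=18.7756 V=18.7756[hold]; j=1 S=75.7400 intr=0.9400 cont=8.2184 V=8.2184[hold]; j=2 S=98.1738 intr=0.0000 cont=2.3172 V=2.3172[hold]  S*(2)=-
k=1: j=0 S=66.5258 intr=10.1542 cont=13.3822 V=13.3822[hold]; j=1 S=86.2304 intr=0.0000 cont=5.2227 V=5.2227[hold]  S*(1)=-
k=0: j=0 S=75.7400 intr=0.9400 cont=9.2232 V=9.2232[hold]  S*(0)=-

price = 9.2232
boundary = - - - 51.3239 45.0801 51.3239 58.4326
tree:
9.2232
13.3822 5.2227
18.7756 8.2184 2.3172
25.3561 12.5168 4.0617 0.6129
31.5999 18.2915 6.9574 1.2365 0.0000
37.0842 25.3561 11.5406 2.4946 0.0000 0.0000
41.9012 31.5999 18.2474 5.0330 0.0000 0.0000 0.0000
46.1323 37.0842 25.3561 10.1542 0.0000 0.0000 0.0000 0.0000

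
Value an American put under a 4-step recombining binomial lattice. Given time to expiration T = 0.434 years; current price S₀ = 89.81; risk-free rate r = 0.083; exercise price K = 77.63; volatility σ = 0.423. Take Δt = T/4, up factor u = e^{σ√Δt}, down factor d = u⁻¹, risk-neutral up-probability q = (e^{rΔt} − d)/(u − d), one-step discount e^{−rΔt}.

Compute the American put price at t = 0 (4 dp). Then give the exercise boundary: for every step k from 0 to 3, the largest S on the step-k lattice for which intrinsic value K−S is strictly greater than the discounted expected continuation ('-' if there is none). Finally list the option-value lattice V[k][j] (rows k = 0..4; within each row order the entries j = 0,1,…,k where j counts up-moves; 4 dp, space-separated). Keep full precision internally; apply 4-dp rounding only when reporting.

price = 4.0485
boundary = - - - 59.1275
tree:
4.0485
6.9497 1.1928
11.5851 2.3955 0.0000
18.5025 4.8111 0.0000 0.0000
26.1927 9.6625 0.0000 0.0000 0.0000

Δt=0.10850  u=1.14951  d=0.86994  q=0.49758  discount=0.99103
step 4 (expiry): payoffs max(K−S,0) = 26.1927 9.6625 0.0000 0.0000 0.0000
step 3: (k=3,j=0): S=59.1275, (K−S)⁺=18.5025, hold=17.8065 ⇒ V=18.5025 exercise | (k=3,j=1): S=78.1291, (K−S)⁺=0.0000, hold=4.8111 ⇒ V=4.8111 continue | (k=3,j=2): S=103.2372, (K−S)⁺=0.0000, hold=0.0000 ⇒ V=0.0000 continue | (k=3,j=3): S=136.4143, (K−S)⁺=0.0000, hold=0.0000 ⇒ V=0.0000 continue  boundary S*=59.1275
step 2: (k=2,j=0): S=67.9675, (K−S)⁺=9.6625, hold=11.5851 ⇒ V=11.5851 continue | (k=2,j=1): S=89.8100, (K−S)⁺=0.0000, hold=2.3955 ⇒ V=2.3955 continue | (k=2,j=2): S=118.6720, (K−S)⁺=0.0000, hold=0.0000 ⇒ V=0.0000 continue  boundary S*=-
step 1: (k=1,j=0): S=78.1291, (K−S)⁺=0.0000, hold=6.9497 ⇒ V=6.9497 continue | (k=1,j=1): S=103.2372, (K−S)⁺=0.0000, hold=1.1928 ⇒ V=1.1928 continue  boundary S*=-
step 0: (k=0,j=0): S=89.8100, (K−S)⁺=0.0000, hold=4.0485 ⇒ V=4.0485 continue  boundary S*=-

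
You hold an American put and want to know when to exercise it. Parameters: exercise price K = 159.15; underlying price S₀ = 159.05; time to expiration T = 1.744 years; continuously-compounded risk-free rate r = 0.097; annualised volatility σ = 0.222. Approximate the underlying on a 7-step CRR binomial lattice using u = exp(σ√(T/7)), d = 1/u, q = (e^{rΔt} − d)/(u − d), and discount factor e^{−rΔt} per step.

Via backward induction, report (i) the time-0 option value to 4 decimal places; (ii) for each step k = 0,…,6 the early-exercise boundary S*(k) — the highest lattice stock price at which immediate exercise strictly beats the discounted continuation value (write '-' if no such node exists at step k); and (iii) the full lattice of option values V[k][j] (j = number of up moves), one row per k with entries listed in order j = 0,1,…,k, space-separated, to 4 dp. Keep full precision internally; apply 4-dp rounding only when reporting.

Δt=0.24914  u=1.11718  d=0.89511  q=0.58248  discount=0.97612
step 7 (expiry): payoffs max(K−S,0) = 85.9239 67.7568 45.0825 16.7829 0.0000 0.0000 0.0000 0.0000
step 6: (k=6,j=0): S=81.8069, (K−S)⁺=77.3431, hold=73.5431 ⇒ V=77.3431 exercise | (k=6,j=1): S=102.1028, (K−S)⁺=57.0472, hold=53.2471 ⇒ V=57.0472 exercise | (k=6,j=2): S=127.4341, (K−S)⁺=31.7159, hold=27.9158 ⇒ V=31.7159 exercise | (k=6,j=3): S=159.0500, (K−S)⁺=0.1000, hold=6.8399 ⇒ V=6.8399 continue | (k=6,j=4): S=198.5097, (K−S)⁺=0.0000, hold=0.0000 ⇒ V=0.0000 continue | (k=6,j=5): S=247.7591, (K−S)⁺=0.0000, hold=0.0000 ⇒ V=0.0000 continue | (k=6,j=6): S=309.2271, (K−S)⁺=0.0000, hold=0.0000 ⇒ V=0.0000 continue  boundary S*=127.4341
step 5: (k=5,j=0): S=91.3932, (K−S)⁺=67.7568, hold=63.9568 ⇒ V=67.7568 exercise | (k=5,j=1): S=114.0675, (K−S)⁺=45.0825, hold=41.2825 ⇒ V=45.0825 exercise | (k=5,j=2): S=142.3671, (K−S)⁺=16.7829, hold=16.8149 ⇒ V=16.8149 continue | (k=5,j=3): S=177.6878, (K−S)⁺=0.0000, hold=2.7877 ⇒ V=2.7877 continue | (k=5,j=4): S=221.7714, (K−S)⁺=0.0000, hold=0.0000 ⇒ V=0.0000 continue | (k=5,j=5): S=276.7920, (K−S)⁺=0.0000, hold=0.0000 ⇒ V=0.0000 continue  boundary S*=114.0675
step 4: (k=4,j=0): S=102.1028, (K−S)⁺=57.0472, hold=53.2471 ⇒ V=57.0472 exercise | (k=4,j=1): S=127.4341, (K−S)⁺=31.7159, hold=27.9341 ⇒ V=31.7159 exercise | (k=4,j=2): S=159.0500, (K−S)⁺=0.1000, hold=8.4380 ⇒ V=8.4380 continue | (k=4,j=3): S=198.5097, (K−S)⁺=0.0000, hold=1.1361 ⇒ V=1.1361 continue | (k=4,j=4): S=247.7591, (K−S)⁺=0.0000, hold=0.0000 ⇒ V=0.0000 continue  boundary S*=127.4341
step 3: (k=3,j=0): S=114.0675, (K−S)⁺=45.0825, hold=41.2825 ⇒ V=45.0825 exercise | (k=3,j=1): S=142.3671, (K−S)⁺=16.7829, hold=17.7235 ⇒ V=17.7235 continue | (k=3,j=2): S=177.6878, (K−S)⁺=0.0000, hold=4.0849 ⇒ V=4.0849 continue | (k=3,j=3): S=221.7714, (K−S)⁺=0.0000, hold=0.4630 ⇒ V=0.4630 continue  boundary S*=114.0675
step 2: (k=2,j=0): S=127.4341, (K−S)⁺=31.7159, hold=28.4507 ⇒ V=31.7159 exercise | (k=2,j=1): S=159.0500, (K−S)⁺=0.1000, hold=9.5459 ⇒ V=9.5459 continue | (k=2,j=2): S=198.5097, (K−S)⁺=0.0000, hold=1.9281 ⇒ V=1.9281 continue  boundary S*=127.4341
step 1: (k=1,j=0): S=142.3671, (K−S)⁺=16.7829, hold=18.3534 ⇒ V=18.3534 continue | (k=1,j=1): S=177.6878, (K−S)⁺=0.0000, hold=4.9867 ⇒ V=4.9867 continue  boundary S*=-
step 0: (k=0,j=0): S=159.0500, (K−S)⁺=0.1000, hold=10.3153 ⇒ V=10.3153 continue  boundary S*=-

price = 10.3153
boundary = - - 127.4341 114.0675 127.4341 114.0675 127.4341
tree:
10.3153
18.3534 4.9867
31.7159 9.5459 1.9281
45.0825 17.7235 4.0849 0.4630
57.0472 31.7159 8.4380 1.1361 0.0000
67.7568 45.0825 16.8149 2.7877 0.0000 0.0000
77.3431 57.0472 31.7159 6.8399 0.0000 0.0000 0.0000
85.9239 67.7568 45.0825 16.7829 0.0000 0.0000 0.0000 0.0000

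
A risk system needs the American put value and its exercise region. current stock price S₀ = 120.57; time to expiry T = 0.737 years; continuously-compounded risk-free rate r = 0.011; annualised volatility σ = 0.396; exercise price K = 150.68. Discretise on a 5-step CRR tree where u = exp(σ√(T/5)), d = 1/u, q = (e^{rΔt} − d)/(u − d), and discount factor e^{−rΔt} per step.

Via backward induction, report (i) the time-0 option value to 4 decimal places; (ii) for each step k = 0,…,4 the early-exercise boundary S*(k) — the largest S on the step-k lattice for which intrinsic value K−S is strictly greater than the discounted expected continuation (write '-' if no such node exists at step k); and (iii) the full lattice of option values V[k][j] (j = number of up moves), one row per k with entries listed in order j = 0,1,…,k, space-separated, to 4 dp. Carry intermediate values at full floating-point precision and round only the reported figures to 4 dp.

price = 36.6327
boundary = - - 88.9576 103.5646 120.5700
tree:
36.6327
48.5554 23.1731
61.7224 33.7191 11.2354
74.2691 47.1154 18.5700 2.9160
85.0463 61.7224 30.1100 5.4836 0.0000
94.3034 74.2691 47.1154 10.3123 0.0000 0.0000

Δt=0.14740  u=1.16420  d=0.85896  q=0.46738  discount=0.99838
step 5 (expiry): payoffs max(K−S,0) = 94.3034 74.2691 47.1154 10.3123 0.0000 0.0000
step 4: (k=4,j=0): S=65.6337, (K−S)⁺=85.0463, hold=84.8021 ⇒ V=85.0463 exercise | (k=4,j=1): S=88.9576, (K−S)⁺=61.7224, hold=61.4782 ⇒ V=61.7224 exercise | (k=4,j=2): S=120.5700, (K−S)⁺=30.1100, hold=29.8659 ⇒ V=30.1100 exercise | (k=4,j=3): S=163.4163, (K−S)⁺=0.0000, hold=5.4836 ⇒ V=5.4836 continue | (k=4,j=4): S=221.4886, (K−S)⁺=0.0000, hold=0.0000 ⇒ V=0.0000 continue  boundary S*=120.5700
step 3: (k=3,j=0): S=76.4109, (K−S)⁺=74.2691, hold=74.0250 ⇒ V=74.2691 exercise | (k=3,j=1): S=103.5646, (K−S)⁺=47.1154, hold=46.8713 ⇒ V=47.1154 exercise | (k=3,j=2): S=140.3677, (K−S)⁺=10.3123, hold=18.5700 ⇒ V=18.5700 continue | (k=3,j=3): S=190.2494, (K−S)⁺=0.0000, hold=2.9160 ⇒ V=2.9160 continue  boundary S*=103.5646
step 2: (k=2,j=0): S=88.9576, (K−S)⁺=61.7224, hold=61.4782 ⇒ V=61.7224 exercise | (k=2,j=1): S=120.5700, (K−S)⁺=30.1100, hold=33.7191 ⇒ V=33.7191 continue | (k=2,j=2): S=163.4163, (K−S)⁺=0.0000, hold=11.2354 ⇒ V=11.2354 continue  boundary S*=88.9576
step 1: (k=1,j=0): S=103.5646, (K−S)⁺=47.1154, hold=48.5554 ⇒ V=48.5554 continue | (k=1,j=1): S=140.3677, (K−S)⁺=10.3123, hold=23.1731 ⇒ V=23.1731 continue  boundary S*=-
step 0: (k=0,j=0): S=120.5700, (K−S)⁺=30.1100, hold=36.6327 ⇒ V=36.6327 continue  boundary S*=-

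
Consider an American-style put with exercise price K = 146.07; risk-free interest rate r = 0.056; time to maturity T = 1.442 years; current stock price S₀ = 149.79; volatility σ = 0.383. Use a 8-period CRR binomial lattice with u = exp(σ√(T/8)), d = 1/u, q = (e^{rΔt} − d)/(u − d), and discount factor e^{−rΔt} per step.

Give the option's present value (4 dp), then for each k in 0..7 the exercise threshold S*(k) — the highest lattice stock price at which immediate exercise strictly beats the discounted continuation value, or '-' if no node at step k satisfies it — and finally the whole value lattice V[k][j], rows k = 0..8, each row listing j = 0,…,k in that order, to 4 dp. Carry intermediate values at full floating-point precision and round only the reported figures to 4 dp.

price = 19.9330
boundary = - - - 91.9658 78.1641 91.9658 108.2044 91.9658
tree:
19.9330
28.7600 11.1763
40.1845 17.4876 4.8517
54.1042 26.5565 8.4289 1.2361
67.9059 38.8346 14.3519 2.4507 0.0000
79.6363 54.1042 23.7765 4.8589 0.0000 0.0000
89.6063 67.9059 37.8656 9.6332 0.0000 0.0000 0.0000
98.0800 79.6363 54.1042 19.0989 0.0000 0.0000 0.0000 0.0000
105.2820 89.6063 67.9059 37.8656 0.0000 0.0000 0.0000 0.0000 0.0000

Δt=0.18025  u=1.17657  d=0.84993  q=0.49050  discount=0.98996
step 8 (expiry): payoffs max(K−S,0) = 105.2820 89.6063 67.9059 37.8656 0.0000 0.0000 0.0000 0.0000 0.0000
step 7: (k=7,j=0): S=47.9900, (K−S)⁺=98.0800, hold=96.6130 ⇒ V=98.0800 exercise | (k=7,j=1): S=66.4337, (K−S)⁺=79.6363, hold=78.1693 ⇒ V=79.6363 exercise | (k=7,j=2): S=91.9658, (K−S)⁺=54.1042, hold=52.6372 ⇒ V=54.1042 exercise | (k=7,j=3): S=127.3104, (K−S)⁺=18.7596, hold=19.0989 ⇒ V=19.0989 continue | (k=7,j=4): S=176.2389, (K−S)⁺=0.0000, hold=0.0000 ⇒ V=0.0000 continue | (k=7,j=5): S=243.9717, (K−S)⁺=0.0000, hold=0.0000 ⇒ V=0.0000 continue | (k=7,j=6): S=337.7358, (K−S)⁺=0.0000, hold=0.0000 ⇒ V=0.0000 continue | (k=7,j=7): S=467.5358, (K−S)⁺=0.0000, hold=0.0000 ⇒ V=0.0000 continue  boundary S*=91.9658
step 6: (k=6,j=0): S=56.4637, (K−S)⁺=89.6063, hold=88.1392 ⇒ V=89.6063 exercise | (k=6,j=1): S=78.1641, (K−S)⁺=67.9059, hold=66.4389 ⇒ V=67.9059 exercise | (k=6,j=2): S=108.2044, (K−S)⁺=37.8656, hold=36.5633 ⇒ V=37.8656 exercise | (k=6,j=3): S=149.7900, (K−S)⁺=0.0000, hold=9.6332 ⇒ V=9.6332 continue | (k=6,j=4): S=207.3579, (K−S)⁺=0.0000, hold=0.0000 ⇒ V=0.0000 continue | (k=6,j=5): S=287.0505, (K−S)⁺=0.0000, hold=0.0000 ⇒ V=0.0000 continue | (k=6,j=6): S=397.3708, (K−S)⁺=0.0000, hold=0.0000 ⇒ V=0.0000 continue  boundary S*=108.2044
step 5: (k=5,j=0): S=66.4337, (K−S)⁺=79.6363, hold=78.1693 ⇒ V=79.6363 exercise | (k=5,j=1): S=91.9658, (K−S)⁺=54.1042, hold=52.6372 ⇒ V=54.1042 exercise | (k=5,j=2): S=127.3104, (K−S)⁺=18.7596, hold=23.7765 ⇒ V=23.7765 continue | (k=5,j=3): S=176.2389, (K−S)⁺=0.0000, hold=4.8589 ⇒ V=4.8589 continue | (k=5,j=4): S=243.9717, (K−S)⁺=0.0000, hold=0.0000 ⇒ V=0.0000 continue | (k=5,j=5): S=337.7358, (K−S)⁺=0.0000, hold=0.0000 ⇒ V=0.0000 continue  boundary S*=91.9658
step 4: (k=4,j=0): S=78.1641, (K−S)⁺=67.9059, hold=66.4389 ⇒ V=67.9059 exercise | (k=4,j=1): S=108.2044, (K−S)⁺=37.8656, hold=38.8346 ⇒ V=38.8346 continue | (k=4,j=2): S=149.7900, (K−S)⁺=0.0000, hold=14.3519 ⇒ V=14.3519 continue | (k=4,j=3): S=207.3579, (K−S)⁺=0.0000, hold=2.4507 ⇒ V=2.4507 continue | (k=4,j=4): S=287.0505, (K−S)⁺=0.0000, hold=0.0000 ⇒ V=0.0000 continue  boundary S*=78.1641
step 3: (k=3,j=0): S=91.9658, (K−S)⁺=54.1042, hold=53.1078 ⇒ V=54.1042 exercise | (k=3,j=1): S=127.3104, (K−S)⁺=18.7596, hold=26.5565 ⇒ V=26.5565 continue | (k=3,j=2): S=176.2389, (K−S)⁺=0.0000, hold=8.4289 ⇒ V=8.4289 continue | (k=3,j=3): S=243.9717, (K−S)⁺=0.0000, hold=1.2361 ⇒ V=1.2361 continue  boundary S*=91.9658
step 2: (k=2,j=0): S=108.2044, (K−S)⁺=37.8656, hold=40.1845 ⇒ V=40.1845 continue | (k=2,j=1): S=149.7900, (K−S)⁺=0.0000, hold=17.4876 ⇒ V=17.4876 continue | (k=2,j=2): S=207.3579, (K−S)⁺=0.0000, hold=4.8517 ⇒ V=4.8517 continue  boundary S*=-
step 1: (k=1,j=0): S=127.3104, (K−S)⁺=18.7596, hold=28.7600 ⇒ V=28.7600 continue | (k=1,j=1): S=176.2389, (K−S)⁺=0.0000, hold=11.1763 ⇒ V=11.1763 continue  boundary S*=-
step 0: (k=0,j=0): S=149.7900, (K−S)⁺=0.0000, hold=19.9330 ⇒ V=19.9330 continue  boundary S*=-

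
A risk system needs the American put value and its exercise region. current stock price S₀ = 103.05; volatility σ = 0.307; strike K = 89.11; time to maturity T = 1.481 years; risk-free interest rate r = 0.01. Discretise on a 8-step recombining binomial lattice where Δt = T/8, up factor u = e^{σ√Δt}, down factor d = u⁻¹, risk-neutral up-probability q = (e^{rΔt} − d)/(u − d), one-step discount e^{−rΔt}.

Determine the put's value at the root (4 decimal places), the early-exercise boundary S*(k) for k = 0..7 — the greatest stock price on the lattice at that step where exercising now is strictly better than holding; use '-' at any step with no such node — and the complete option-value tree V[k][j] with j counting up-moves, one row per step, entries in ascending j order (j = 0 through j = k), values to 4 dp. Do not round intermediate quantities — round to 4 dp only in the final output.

price = 8.2315
boundary = - - - - - 53.2375 60.7552 69.3346
tree:
8.2315
11.7727 4.3343
16.3895 6.6958 1.7309
22.1101 10.1059 2.9381 0.3983
28.7562 14.8218 4.9126 0.7586 0.0000
35.8725 20.9723 8.0550 1.4449 0.0000 0.0000
42.4600 28.3548 12.8625 2.7521 0.0000 0.0000 0.0000
48.2324 35.8725 19.7754 5.2420 0.0000 0.0000 0.0000 0.0000
53.2905 42.4600 28.3548 9.9846 0.0000 0.0000 0.0000 0.0000 0.0000

Δt=0.18513  u=1.14121  d=0.87626  q=0.47402  discount=0.99815
step 8 (expiry): payoffs max(K−S,0) = 53.2905 42.4600 28.3548 9.9846 0.0000 0.0000 0.0000 0.0000 0.0000
step 7: (k=7,j=0): S=40.8776, (K−S)⁺=48.2324, hold=48.0676 ⇒ V=48.2324 exercise | (k=7,j=1): S=53.2375, (K−S)⁺=35.8725, hold=35.7077 ⇒ V=35.8725 exercise | (k=7,j=2): S=69.3346, (K−S)⁺=19.7754, hold=19.6106 ⇒ V=19.7754 exercise | (k=7,j=3): S=90.2988, (K−S)⁺=0.0000, hold=5.2420 ⇒ V=5.2420 continue | (k=7,j=4): S=117.6018, (K−S)⁺=0.0000, hold=0.0000 ⇒ V=0.0000 continue | (k=7,j=5): S=153.1603, (K−S)⁺=0.0000, hold=0.0000 ⇒ V=0.0000 continue | (k=7,j=6): S=199.4704, (K−S)⁺=0.0000, hold=0.0000 ⇒ V=0.0000 continue | (k=7,j=7): S=259.7829, (K−S)⁺=0.0000, hold=0.0000 ⇒ V=0.0000 continue  boundary S*=69.3346
step 6: (k=6,j=0): S=46.6500, (K−S)⁺=42.4600, hold=42.2952 ⇒ V=42.4600 exercise | (k=6,j=1): S=60.7552, (K−S)⁺=28.3548, hold=28.1900 ⇒ V=28.3548 exercise | (k=6,j=2): S=79.1254, (K−S)⁺=9.9846, hold=12.8625 ⇒ V=12.8625 continue | (k=6,j=3): S=103.0500, (K−S)⁺=0.0000, hold=2.7521 ⇒ V=2.7521 continue | (k=6,j=4): S=134.2085, (K−S)⁺=0.0000, hold=0.0000 ⇒ V=0.0000 continue | (k=6,j=5): S=174.7883, (K−S)⁺=0.0000, hold=0.0000 ⇒ V=0.0000 continue | (k=6,j=6): S=227.6379, (K−S)⁺=0.0000, hold=0.0000 ⇒ V=0.0000 continue  boundary S*=60.7552
step 5: (k=5,j=0): S=53.2375, (K−S)⁺=35.8725, hold=35.7077 ⇒ V=35.8725 exercise | (k=5,j=1): S=69.3346, (K−S)⁺=19.7754, hold=20.9723 ⇒ V=20.9723 continue | (k=5,j=2): S=90.2988, (K−S)⁺=0.0000, hold=8.0550 ⇒ V=8.0550 continue | (k=5,j=3): S=117.6018, (K−S)⁺=0.0000, hold=1.4449 ⇒ V=1.4449 continue | (k=5,j=4): S=153.1603, (K−S)⁺=0.0000, hold=0.0000 ⇒ V=0.0000 continue | (k=5,j=5): S=199.4704, (K−S)⁺=0.0000, hold=0.0000 ⇒ V=0.0000 continue  boundary S*=53.2375
step 4: (k=4,j=0): S=60.7552, (K−S)⁺=28.3548, hold=28.7562 ⇒ V=28.7562 continue | (k=4,j=1): S=79.1254, (K−S)⁺=9.9846, hold=14.8218 ⇒ V=14.8218 continue | (k=4,j=2): S=103.0500, (K−S)⁺=0.0000, hold=4.9126 ⇒ V=4.9126 continue | (k=4,j=3): S=134.2085, (K−S)⁺=0.0000, hold=0.7586 ⇒ V=0.7586 continue | (k=4,j=4): S=174.7883, (K−S)⁺=0.0000, hold=0.0000 ⇒ V=0.0000 continue  boundary S*=-
step 3: (k=3,j=0): S=69.3346, (K−S)⁺=19.7754, hold=22.1101 ⇒ V=22.1101 continue | (k=3,j=1): S=90.2988, (K−S)⁺=0.0000, hold=10.1059 ⇒ V=10.1059 continue | (k=3,j=2): S=117.6018, (K−S)⁺=0.0000, hold=2.9381 ⇒ V=2.9381 continue | (k=3,j=3): S=153.1603, (K−S)⁺=0.0000, hold=0.3983 ⇒ V=0.3983 continue  boundary S*=-
step 2: (k=2,j=0): S=79.1254, (K−S)⁺=9.9846, hold=16.3895 ⇒ V=16.3895 continue | (k=2,j=1): S=103.0500, (K−S)⁺=0.0000, hold=6.6958 ⇒ V=6.6958 continue | (k=2,j=2): S=134.2085, (K−S)⁺=0.0000, hold=1.7309 ⇒ V=1.7309 continue  boundary S*=-
step 1: (k=1,j=0): S=90.2988, (K−S)⁺=0.0000, hold=11.7727 ⇒ V=11.7727 continue | (k=1,j=1): S=117.6018, (K−S)⁺=0.0000, hold=4.3343 ⇒ V=4.3343 continue  boundary S*=-
step 0: (k=0,j=0): S=103.0500, (K−S)⁺=0.0000, hold=8.2315 ⇒ V=8.2315 continue  boundary S*=-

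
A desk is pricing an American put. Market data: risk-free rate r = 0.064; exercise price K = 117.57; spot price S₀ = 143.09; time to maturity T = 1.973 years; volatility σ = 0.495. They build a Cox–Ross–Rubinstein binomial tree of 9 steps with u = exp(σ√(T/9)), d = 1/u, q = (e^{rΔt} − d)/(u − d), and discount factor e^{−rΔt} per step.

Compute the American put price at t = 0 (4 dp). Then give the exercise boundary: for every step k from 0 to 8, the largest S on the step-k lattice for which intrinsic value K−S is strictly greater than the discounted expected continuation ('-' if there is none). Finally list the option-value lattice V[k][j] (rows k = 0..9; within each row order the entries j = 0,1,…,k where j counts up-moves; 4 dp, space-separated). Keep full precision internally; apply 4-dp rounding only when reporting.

price = 18.2403
boundary = - - - - 56.6230 44.9095 56.6230 71.3915 90.0121
tree:
18.2403
25.7693 10.3813
35.4421 15.7422 4.7076
47.2774 23.2904 7.7869 1.4109
60.9470 33.4320 12.6659 2.5735 0.1553
72.6605 46.2179 20.1590 4.6802 0.2986 0.0000
81.9508 60.9470 31.1579 8.4839 0.5742 0.0000 0.0000
89.3192 72.6605 46.1785 15.3225 1.1039 0.0000 0.0000 0.0000
95.1634 81.9508 60.9470 27.5579 2.1224 0.0000 0.0000 0.0000 0.0000
99.7986 89.3192 72.6605 46.1785 4.0807 0.0000 0.0000 0.0000 0.0000 0.0000

Δt=0.21922, u=1.26082, d=0.79313, q=0.47253, disc=e^(-rΔt)=0.98607
k=9 terminal: V=max(K-S,0) → 99.7986 89.3192 72.6605 46.1785 4.0807 0.0000 0.0000 0.0000 0.0000 0.0000
k=8: j=0 S=22.4066 intr=95.1634 cont=93.5254 V=95.1634[EX]; j=1 S=35.6192 intr=81.9508 cont=80.3128 V=81.9508[EX]; j=2 S=56.6230 intr=60.9470 cont=59.3090 V=60.9470[EX]; j=3 S=90.0121 intr=27.5579 cont=25.9199 V=27.5579[EX]; j=4 S=143.0900 intr=0.0000 cont=2.1224 V=2.1224[hold]; j=5 S=227.4666 intr=0.0000 cont=0.0000 V=0.0000[hold]; j=6 S=361.5980 intr=0.0000 cont=0.0000 V=0.0000[hold]; j=7 S=574.8233 intr=0.0000 cont=0.0000 V=0.0000[hold]; j=8 S=913.7822 intr=0.0000 cont=0.0000 V=0.0000[hold]  S*(8)=90.0121
k=7: j=0 S=28.2508 intr=89.3192 cont=87.6812 V=89.3192[EX]; j=1 S=44.9095 intr=72.6605 cont=71.0225 V=72.6605[EX]; j=2 S=71.3915 intr=46.1785 cont=44.5404 V=46.1785[EX]; j=3 S=113.4893 intr=4.0807 cont=15.3225 V=15.3225[hold]; j=4 S=180.4112 intr=0.0000 cont=1.1039 V=1.1039[hold]; j=5 S=286.7952 intr=0.0000 cont=0.0000 V=0.0000[hold]; j=6 S=455.9111 intr=0.0000 cont=0.0000 V=0.0000[hold]; j=7 S=724.7505 intr=0.0000 cont=0.0000 V=0.0000[hold]  S*(7)=71.3915
k=6: j=0 S=35.6192 intr=81.9508 cont=80.3128 V=81.9508[EX]; j=1 S=56.6230 intr=60.9470 cont=59.3090 V=60.9470[EX]; j=2 S=90.0121 intr=27.5579 cont=31.1579 V=31.1579[hold]; j=3 S=143.0900 intr=0.0000 cont=8.4839 V=8.4839[hold]; j=4 S=227.4666 intr=0.0000 cont=0.5742 V=0.5742[hold]; j=5 S=361.5980 intr=0.0000 cont=0.0000 V=0.0000[hold]; j=6 S=574.8233 intr=0.0000 cont=0.0000 V=0.0000[hold]  S*(6)=56.6230
k=5: j=0 S=44.9095 intr=72.6605 cont=71.0225 V=72.6605[EX]; j=1 S=71.3915 intr=46.1785 cont=46.2179 V=46.2179[hold]; j=2 S=113.4893 intr=4.0807 cont=20.1590 V=20.1590[hold]; j=3 S=180.4112 intr=0.0000 cont=4.6802 V=4.6802[hold]; j=4 S=286.7952 intr=0.0000 cont=0.2986 V=0.2986[hold]; j=5 S=455.9111 intr=0.0000 cont=0.0000 V=0.0000[hold]  S*(5)=44.9095
k=4: j=0 S=56.6230 intr=60.9470 cont=59.3274 V=60.9470[EX]; j=1 S=90.0121 intr=27.5579 cont=33.4320 V=33.4320[hold]; j=2 S=143.0900 intr=0.0000 cont=12.6659 V=12.6659[hold]; j=3 S=227.4666 intr=0.0000 cont=2.5735 V=2.5735[hold]; j=4 S=361.5980 intr=0.0000 cont=0.1553 V=0.1553[hold]  S*(4)=56.6230
k=3: j=0 S=71.3915 intr=46.1785 cont=47.2774 V=47.2774[hold]; j=1 S=113.4893 intr=4.0807 cont=23.2904 V=23.2904[hold]; j=2 S=180.4112 intr=0.0000 cont=7.7869 V=7.7869[hold]; j=3 S=286.7952 intr=0.0000 cont=1.4109 V=1.4109[hold]  S*(3)=-
k=2: j=0 S=90.0121 intr=27.5579 cont=35.4421 V=35.4421[hold]; j=1 S=143.0900 intr=0.0000 cont=15.7422 V=15.7422[hold]; j=2 S=227.4666 intr=0.0000 cont=4.7076 V=4.7076[hold]  S*(2)=-
k=1: j=0 S=113.4893 intr=4.0807 cont=25.7693 V=25.7693[hold]; j=1 S=180.4112 intr=0.0000 cont=10.3813 V=10.3813[hold]  S*(1)=-
k=0: j=0 S=143.0900 intr=0.0000 cont=18.2403 V=18.2403[hold]  S*(0)=-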